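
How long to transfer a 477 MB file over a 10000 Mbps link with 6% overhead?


Effective throughput = 10000 * (1 - 6/100) = 9400 Mbps
File size in Mb = 477 * 8 = 3816 Mb
Time = 3816 / 9400
Time = 0.406 seconds


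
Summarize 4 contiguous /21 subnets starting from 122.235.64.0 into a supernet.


Original prefix: /21
Number of subnets: 4 = 2^2
New prefix = 21 - 2 = 19
Supernet: 122.235.64.0/19


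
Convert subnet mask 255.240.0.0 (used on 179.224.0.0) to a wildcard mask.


Subnet mask: 255.240.0.0
Wildcard = 255.255.255.255 - subnet mask
255 - 255 = 0
255 - 240 = 15
255 - 0 = 255
255 - 0 = 255
Wildcard: 0.15.255.255


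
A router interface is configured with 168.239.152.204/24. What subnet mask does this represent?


/24 means 24 network bits, 8 host bits
Binary: 11111111111111111111111100000000
Mask: 255.255.255.0


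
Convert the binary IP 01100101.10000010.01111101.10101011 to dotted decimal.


01100101 = 101
10000010 = 130
01111101 = 125
10101011 = 171
IP: 101.130.125.171


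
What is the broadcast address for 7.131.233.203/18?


Network: 7.131.192.0/18
Host bits = 14
Set all host bits to 1:
Broadcast: 7.131.255.255


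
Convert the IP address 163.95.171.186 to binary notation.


163 = 10100011
95 = 01011111
171 = 10101011
186 = 10111010
Binary: 10100011.01011111.10101011.10111010


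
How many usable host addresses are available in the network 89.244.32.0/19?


Host bits = 32 - 19 = 13
Total addresses = 2^13 = 8192
Usable = total - 2 (network and broadcast)
Usable hosts: 8190


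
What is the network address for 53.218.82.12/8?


IP:   00110101.11011010.01010010.00001100
Mask: 11111111.00000000.00000000.00000000
AND operation:
Net:  00110101.00000000.00000000.00000000
Network: 53.0.0.0/8


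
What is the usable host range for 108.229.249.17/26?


Network: 108.229.249.0
Broadcast: 108.229.249.63
First usable = network + 1
Last usable = broadcast - 1
Range: 108.229.249.1 to 108.229.249.62


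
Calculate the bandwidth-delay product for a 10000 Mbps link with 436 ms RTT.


BDP = bandwidth * RTT
= 10000 Mbps * 436 ms
= 10000 * 1e6 * 436 / 1000 bits
= 4360000000 bits
= 545000000 bytes
= 532226.5625 KB
BDP = 4360000000 bits (545000000 bytes)


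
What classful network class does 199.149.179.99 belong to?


First octet: 199
Binary: 11000111
110xxxxx -> Class C (192-223)
Class C, default mask 255.255.255.0 (/24)


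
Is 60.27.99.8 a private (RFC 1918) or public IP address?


RFC 1918 private ranges:
  10.0.0.0/8 (10.0.0.0 - 10.255.255.255)
  172.16.0.0/12 (172.16.0.0 - 172.31.255.255)
  192.168.0.0/16 (192.168.0.0 - 192.168.255.255)
Public (not in any RFC 1918 range)


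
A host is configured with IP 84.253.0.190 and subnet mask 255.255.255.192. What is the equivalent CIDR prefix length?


Binary: 11111111.11111111.11111111.11000000
Count leading 1s
Prefix: /26


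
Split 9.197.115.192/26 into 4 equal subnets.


New prefix = 26 + 2 = 28
Each subnet has 16 addresses
  9.197.115.192/28
  9.197.115.208/28
  9.197.115.224/28
  9.197.115.240/28
Subnets: 9.197.115.192/28, 9.197.115.208/28, 9.197.115.224/28, 9.197.115.240/28


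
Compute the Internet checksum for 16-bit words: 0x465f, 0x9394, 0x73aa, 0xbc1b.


Sum all words (with carry folding):
+ 0x465f = 0x465f
+ 0x9394 = 0xd9f3
+ 0x73aa = 0x4d9e
+ 0xbc1b = 0x09ba
One's complement: ~0x09ba
Checksum = 0xf645


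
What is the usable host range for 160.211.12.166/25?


Network: 160.211.12.128
Broadcast: 160.211.12.255
First usable = network + 1
Last usable = broadcast - 1
Range: 160.211.12.129 to 160.211.12.254


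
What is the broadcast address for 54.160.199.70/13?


Network: 54.160.0.0/13
Host bits = 19
Set all host bits to 1:
Broadcast: 54.167.255.255


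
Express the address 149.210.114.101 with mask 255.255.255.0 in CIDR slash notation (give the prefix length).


Binary: 11111111.11111111.11111111.00000000
Count leading 1s
Prefix: /24


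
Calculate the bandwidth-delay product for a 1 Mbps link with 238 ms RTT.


BDP = bandwidth * RTT
= 1 Mbps * 238 ms
= 1 * 1e6 * 238 / 1000 bits
= 238000 bits
= 29750 bytes
= 29.0527 KB
BDP = 238000 bits (29750 bytes)


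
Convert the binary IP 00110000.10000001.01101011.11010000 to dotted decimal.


00110000 = 48
10000001 = 129
01101011 = 107
11010000 = 208
IP: 48.129.107.208


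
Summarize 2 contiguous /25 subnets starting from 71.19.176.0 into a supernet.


Original prefix: /25
Number of subnets: 2 = 2^1
New prefix = 25 - 1 = 24
Supernet: 71.19.176.0/24


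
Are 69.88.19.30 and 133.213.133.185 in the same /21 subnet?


Mask: 255.255.248.0
69.88.19.30 AND mask = 69.88.16.0
133.213.133.185 AND mask = 133.213.128.0
No, different subnets (69.88.16.0 vs 133.213.128.0)


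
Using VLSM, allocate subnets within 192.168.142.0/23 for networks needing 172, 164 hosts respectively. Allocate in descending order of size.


172 hosts -> /24 (254 usable): 192.168.142.0/24
164 hosts -> /24 (254 usable): 192.168.143.0/24
Allocation: 192.168.142.0/24 (172 hosts, 254 usable); 192.168.143.0/24 (164 hosts, 254 usable)


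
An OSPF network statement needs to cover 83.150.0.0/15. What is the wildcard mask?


Subnet mask: 255.254.0.0
Wildcard = 255.255.255.255 - subnet mask
255 - 255 = 0
255 - 254 = 1
255 - 0 = 255
255 - 0 = 255
Wildcard: 0.1.255.255


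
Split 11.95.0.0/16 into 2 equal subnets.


New prefix = 16 + 1 = 17
Each subnet has 32768 addresses
  11.95.0.0/17
  11.95.128.0/17
Subnets: 11.95.0.0/17, 11.95.128.0/17


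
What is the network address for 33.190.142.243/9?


IP:   00100001.10111110.10001110.11110011
Mask: 11111111.10000000.00000000.00000000
AND operation:
Net:  00100001.10000000.00000000.00000000
Network: 33.128.0.0/9


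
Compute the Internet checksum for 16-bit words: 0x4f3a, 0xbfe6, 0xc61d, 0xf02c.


Sum all words (with carry folding):
+ 0x4f3a = 0x4f3a
+ 0xbfe6 = 0x0f21
+ 0xc61d = 0xd53e
+ 0xf02c = 0xc56b
One's complement: ~0xc56b
Checksum = 0x3a94


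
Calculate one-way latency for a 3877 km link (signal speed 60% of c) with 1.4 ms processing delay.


Speed = 0.6 * 3e5 km/s = 180000 km/s
Propagation delay = 3877 / 180000 = 0.0215 s = 21.5389 ms
Processing delay = 1.4 ms
Total one-way latency = 22.9389 ms


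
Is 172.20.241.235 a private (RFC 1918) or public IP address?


RFC 1918 private ranges:
  10.0.0.0/8 (10.0.0.0 - 10.255.255.255)
  172.16.0.0/12 (172.16.0.0 - 172.31.255.255)
  192.168.0.0/16 (192.168.0.0 - 192.168.255.255)
Private (in 172.16.0.0/12)


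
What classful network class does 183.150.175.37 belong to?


First octet: 183
Binary: 10110111
10xxxxxx -> Class B (128-191)
Class B, default mask 255.255.0.0 (/16)


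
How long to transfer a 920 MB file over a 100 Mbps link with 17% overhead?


Effective throughput = 100 * (1 - 17/100) = 83 Mbps
File size in Mb = 920 * 8 = 7360 Mb
Time = 7360 / 83
Time = 88.6747 seconds


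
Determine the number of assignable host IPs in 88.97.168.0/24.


Host bits = 32 - 24 = 8
Total addresses = 2^8 = 256
Usable = total - 2 (network and broadcast)
Usable hosts: 254


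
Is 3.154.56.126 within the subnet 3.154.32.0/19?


Subnet network: 3.154.32.0
Test IP AND mask: 3.154.32.0
Yes, 3.154.56.126 is in 3.154.32.0/19


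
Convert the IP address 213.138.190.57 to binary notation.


213 = 11010101
138 = 10001010
190 = 10111110
57 = 00111001
Binary: 11010101.10001010.10111110.00111001


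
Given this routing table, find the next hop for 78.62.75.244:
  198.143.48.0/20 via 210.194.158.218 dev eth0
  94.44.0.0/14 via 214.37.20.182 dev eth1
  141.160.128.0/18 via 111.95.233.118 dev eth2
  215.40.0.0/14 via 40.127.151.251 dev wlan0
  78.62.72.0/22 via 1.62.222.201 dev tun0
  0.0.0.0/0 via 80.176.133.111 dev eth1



Longest prefix match for 78.62.75.244:
  /20 198.143.48.0: no
  /14 94.44.0.0: no
  /18 141.160.128.0: no
  /14 215.40.0.0: no
  /22 78.62.72.0: MATCH
  /0 0.0.0.0: MATCH
Selected: next-hop 1.62.222.201 via tun0 (matched /22)


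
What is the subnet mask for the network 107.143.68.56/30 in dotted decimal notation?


/30 means 30 network bits, 2 host bits
Binary: 11111111111111111111111111111100
Mask: 255.255.255.252


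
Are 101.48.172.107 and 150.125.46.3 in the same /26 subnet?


Mask: 255.255.255.192
101.48.172.107 AND mask = 101.48.172.64
150.125.46.3 AND mask = 150.125.46.0
No, different subnets (101.48.172.64 vs 150.125.46.0)


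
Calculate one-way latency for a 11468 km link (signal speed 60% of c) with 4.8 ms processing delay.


Speed = 0.6 * 3e5 km/s = 180000 km/s
Propagation delay = 11468 / 180000 = 0.0637 s = 63.7111 ms
Processing delay = 4.8 ms
Total one-way latency = 68.5111 ms


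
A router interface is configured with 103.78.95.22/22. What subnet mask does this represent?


/22 means 22 network bits, 10 host bits
Binary: 11111111111111111111110000000000
Mask: 255.255.252.0


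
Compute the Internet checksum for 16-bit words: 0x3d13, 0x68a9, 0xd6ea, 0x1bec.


Sum all words (with carry folding):
+ 0x3d13 = 0x3d13
+ 0x68a9 = 0xa5bc
+ 0xd6ea = 0x7ca7
+ 0x1bec = 0x9893
One's complement: ~0x9893
Checksum = 0x676c


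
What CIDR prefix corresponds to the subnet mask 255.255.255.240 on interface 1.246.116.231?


Binary: 11111111.11111111.11111111.11110000
Count leading 1s
Prefix: /28


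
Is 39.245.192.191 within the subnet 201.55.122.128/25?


Subnet network: 201.55.122.128
Test IP AND mask: 39.245.192.128
No, 39.245.192.191 is not in 201.55.122.128/25


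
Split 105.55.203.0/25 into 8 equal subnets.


New prefix = 25 + 3 = 28
Each subnet has 16 addresses
  105.55.203.0/28
  105.55.203.16/28
  105.55.203.32/28
  105.55.203.48/28
  105.55.203.64/28
  105.55.203.80/28
  105.55.203.96/28
  105.55.203.112/28
Subnets: 105.55.203.0/28, 105.55.203.16/28, 105.55.203.32/28, 105.55.203.48/28, 105.55.203.64/28, 105.55.203.80/28, 105.55.203.96/28, 105.55.203.112/28


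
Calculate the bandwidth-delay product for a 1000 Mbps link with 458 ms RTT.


BDP = bandwidth * RTT
= 1000 Mbps * 458 ms
= 1000 * 1e6 * 458 / 1000 bits
= 458000000 bits
= 57250000 bytes
= 55908.2031 KB
BDP = 458000000 bits (57250000 bytes)


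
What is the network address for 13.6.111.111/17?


IP:   00001101.00000110.01101111.01101111
Mask: 11111111.11111111.10000000.00000000
AND operation:
Net:  00001101.00000110.00000000.00000000
Network: 13.6.0.0/17


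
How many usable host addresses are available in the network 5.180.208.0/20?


Host bits = 32 - 20 = 12
Total addresses = 2^12 = 4096
Usable = total - 2 (network and broadcast)
Usable hosts: 4094


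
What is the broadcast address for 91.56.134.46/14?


Network: 91.56.0.0/14
Host bits = 18
Set all host bits to 1:
Broadcast: 91.59.255.255


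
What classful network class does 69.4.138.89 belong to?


First octet: 69
Binary: 01000101
0xxxxxxx -> Class A (1-126)
Class A, default mask 255.0.0.0 (/8)


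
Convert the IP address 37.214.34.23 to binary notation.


37 = 00100101
214 = 11010110
34 = 00100010
23 = 00010111
Binary: 00100101.11010110.00100010.00010111


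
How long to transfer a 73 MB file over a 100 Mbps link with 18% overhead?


Effective throughput = 100 * (1 - 18/100) = 82 Mbps
File size in Mb = 73 * 8 = 584 Mb
Time = 584 / 82
Time = 7.122 seconds


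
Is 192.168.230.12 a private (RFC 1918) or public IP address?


RFC 1918 private ranges:
  10.0.0.0/8 (10.0.0.0 - 10.255.255.255)
  172.16.0.0/12 (172.16.0.0 - 172.31.255.255)
  192.168.0.0/16 (192.168.0.0 - 192.168.255.255)
Private (in 192.168.0.0/16)


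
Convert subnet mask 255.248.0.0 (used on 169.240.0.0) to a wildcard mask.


Subnet mask: 255.248.0.0
Wildcard = 255.255.255.255 - subnet mask
255 - 255 = 0
255 - 248 = 7
255 - 0 = 255
255 - 0 = 255
Wildcard: 0.7.255.255


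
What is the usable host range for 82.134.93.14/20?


Network: 82.134.80.0
Broadcast: 82.134.95.255
First usable = network + 1
Last usable = broadcast - 1
Range: 82.134.80.1 to 82.134.95.254


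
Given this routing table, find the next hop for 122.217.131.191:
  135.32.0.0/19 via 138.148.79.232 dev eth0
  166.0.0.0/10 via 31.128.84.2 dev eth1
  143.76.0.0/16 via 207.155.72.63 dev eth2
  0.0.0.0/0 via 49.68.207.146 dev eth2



Longest prefix match for 122.217.131.191:
  /19 135.32.0.0: no
  /10 166.0.0.0: no
  /16 143.76.0.0: no
  /0 0.0.0.0: MATCH
Selected: next-hop 49.68.207.146 via eth2 (matched /0)


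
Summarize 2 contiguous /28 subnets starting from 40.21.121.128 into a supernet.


Original prefix: /28
Number of subnets: 2 = 2^1
New prefix = 28 - 1 = 27
Supernet: 40.21.121.128/27


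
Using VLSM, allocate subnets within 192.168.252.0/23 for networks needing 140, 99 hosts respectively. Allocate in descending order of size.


140 hosts -> /24 (254 usable): 192.168.252.0/24
99 hosts -> /25 (126 usable): 192.168.253.0/25
Allocation: 192.168.252.0/24 (140 hosts, 254 usable); 192.168.253.0/25 (99 hosts, 126 usable)


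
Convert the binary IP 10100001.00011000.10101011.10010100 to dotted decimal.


10100001 = 161
00011000 = 24
10101011 = 171
10010100 = 148
IP: 161.24.171.148


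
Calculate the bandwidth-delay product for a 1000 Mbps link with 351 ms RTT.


BDP = bandwidth * RTT
= 1000 Mbps * 351 ms
= 1000 * 1e6 * 351 / 1000 bits
= 351000000 bits
= 43875000 bytes
= 42846.6797 KB
BDP = 351000000 bits (43875000 bytes)


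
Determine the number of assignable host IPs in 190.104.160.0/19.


Host bits = 32 - 19 = 13
Total addresses = 2^13 = 8192
Usable = total - 2 (network and broadcast)
Usable hosts: 8190


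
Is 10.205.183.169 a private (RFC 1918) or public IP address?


RFC 1918 private ranges:
  10.0.0.0/8 (10.0.0.0 - 10.255.255.255)
  172.16.0.0/12 (172.16.0.0 - 172.31.255.255)
  192.168.0.0/16 (192.168.0.0 - 192.168.255.255)
Private (in 10.0.0.0/8)


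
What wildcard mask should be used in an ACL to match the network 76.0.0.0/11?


Subnet mask: 255.224.0.0
Wildcard = 255.255.255.255 - subnet mask
255 - 255 = 0
255 - 224 = 31
255 - 0 = 255
255 - 0 = 255
Wildcard: 0.31.255.255


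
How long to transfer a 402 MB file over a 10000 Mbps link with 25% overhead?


Effective throughput = 10000 * (1 - 25/100) = 7500 Mbps
File size in Mb = 402 * 8 = 3216 Mb
Time = 3216 / 7500
Time = 0.4288 seconds


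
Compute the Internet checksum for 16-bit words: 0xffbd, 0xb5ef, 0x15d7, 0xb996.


Sum all words (with carry folding):
+ 0xffbd = 0xffbd
+ 0xb5ef = 0xb5ad
+ 0x15d7 = 0xcb84
+ 0xb996 = 0x851b
One's complement: ~0x851b
Checksum = 0x7ae4


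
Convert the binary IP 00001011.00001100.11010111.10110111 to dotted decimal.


00001011 = 11
00001100 = 12
11010111 = 215
10110111 = 183
IP: 11.12.215.183


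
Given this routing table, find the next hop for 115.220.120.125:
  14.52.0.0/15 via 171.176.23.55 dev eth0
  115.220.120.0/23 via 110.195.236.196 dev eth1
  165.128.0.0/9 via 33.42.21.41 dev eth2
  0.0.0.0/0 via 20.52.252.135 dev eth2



Longest prefix match for 115.220.120.125:
  /15 14.52.0.0: no
  /23 115.220.120.0: MATCH
  /9 165.128.0.0: no
  /0 0.0.0.0: MATCH
Selected: next-hop 110.195.236.196 via eth1 (matched /23)


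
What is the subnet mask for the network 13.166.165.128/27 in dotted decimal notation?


/27 means 27 network bits, 5 host bits
Binary: 11111111111111111111111111100000
Mask: 255.255.255.224


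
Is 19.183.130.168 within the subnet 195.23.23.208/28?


Subnet network: 195.23.23.208
Test IP AND mask: 19.183.130.160
No, 19.183.130.168 is not in 195.23.23.208/28


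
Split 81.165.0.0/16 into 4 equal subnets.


New prefix = 16 + 2 = 18
Each subnet has 16384 addresses
  81.165.0.0/18
  81.165.64.0/18
  81.165.128.0/18
  81.165.192.0/18
Subnets: 81.165.0.0/18, 81.165.64.0/18, 81.165.128.0/18, 81.165.192.0/18


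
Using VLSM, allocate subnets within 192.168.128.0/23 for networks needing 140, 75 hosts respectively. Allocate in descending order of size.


140 hosts -> /24 (254 usable): 192.168.128.0/24
75 hosts -> /25 (126 usable): 192.168.129.0/25
Allocation: 192.168.128.0/24 (140 hosts, 254 usable); 192.168.129.0/25 (75 hosts, 126 usable)


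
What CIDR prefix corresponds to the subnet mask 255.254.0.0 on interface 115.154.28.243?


Binary: 11111111.11111110.00000000.00000000
Count leading 1s
Prefix: /15


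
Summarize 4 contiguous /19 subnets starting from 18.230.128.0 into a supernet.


Original prefix: /19
Number of subnets: 4 = 2^2
New prefix = 19 - 2 = 17
Supernet: 18.230.128.0/17


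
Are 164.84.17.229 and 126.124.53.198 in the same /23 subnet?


Mask: 255.255.254.0
164.84.17.229 AND mask = 164.84.16.0
126.124.53.198 AND mask = 126.124.52.0
No, different subnets (164.84.16.0 vs 126.124.52.0)


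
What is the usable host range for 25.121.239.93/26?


Network: 25.121.239.64
Broadcast: 25.121.239.127
First usable = network + 1
Last usable = broadcast - 1
Range: 25.121.239.65 to 25.121.239.126


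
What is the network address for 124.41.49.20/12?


IP:   01111100.00101001.00110001.00010100
Mask: 11111111.11110000.00000000.00000000
AND operation:
Net:  01111100.00100000.00000000.00000000
Network: 124.32.0.0/12


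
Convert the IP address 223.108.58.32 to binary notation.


223 = 11011111
108 = 01101100
58 = 00111010
32 = 00100000
Binary: 11011111.01101100.00111010.00100000


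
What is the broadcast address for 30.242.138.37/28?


Network: 30.242.138.32/28
Host bits = 4
Set all host bits to 1:
Broadcast: 30.242.138.47


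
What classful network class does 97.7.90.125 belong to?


First octet: 97
Binary: 01100001
0xxxxxxx -> Class A (1-126)
Class A, default mask 255.0.0.0 (/8)


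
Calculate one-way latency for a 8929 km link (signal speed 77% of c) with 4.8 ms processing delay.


Speed = 0.77 * 3e5 km/s = 231000 km/s
Propagation delay = 8929 / 231000 = 0.0387 s = 38.6537 ms
Processing delay = 4.8 ms
Total one-way latency = 43.4537 ms


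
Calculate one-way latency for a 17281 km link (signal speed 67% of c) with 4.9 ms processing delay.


Speed = 0.67 * 3e5 km/s = 201000 km/s
Propagation delay = 17281 / 201000 = 0.086 s = 85.9751 ms
Processing delay = 4.9 ms
Total one-way latency = 90.8751 ms


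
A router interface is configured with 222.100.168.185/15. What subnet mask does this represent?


/15 means 15 network bits, 17 host bits
Binary: 11111111111111100000000000000000
Mask: 255.254.0.0


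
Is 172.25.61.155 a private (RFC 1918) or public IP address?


RFC 1918 private ranges:
  10.0.0.0/8 (10.0.0.0 - 10.255.255.255)
  172.16.0.0/12 (172.16.0.0 - 172.31.255.255)
  192.168.0.0/16 (192.168.0.0 - 192.168.255.255)
Private (in 172.16.0.0/12)


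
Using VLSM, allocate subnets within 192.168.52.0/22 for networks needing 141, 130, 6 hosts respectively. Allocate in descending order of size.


141 hosts -> /24 (254 usable): 192.168.52.0/24
130 hosts -> /24 (254 usable): 192.168.53.0/24
6 hosts -> /29 (6 usable): 192.168.54.0/29
Allocation: 192.168.52.0/24 (141 hosts, 254 usable); 192.168.53.0/24 (130 hosts, 254 usable); 192.168.54.0/29 (6 hosts, 6 usable)


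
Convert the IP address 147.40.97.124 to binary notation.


147 = 10010011
40 = 00101000
97 = 01100001
124 = 01111100
Binary: 10010011.00101000.01100001.01111100


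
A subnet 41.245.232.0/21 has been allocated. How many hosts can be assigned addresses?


Host bits = 32 - 21 = 11
Total addresses = 2^11 = 2048
Usable = total - 2 (network and broadcast)
Usable hosts: 2046


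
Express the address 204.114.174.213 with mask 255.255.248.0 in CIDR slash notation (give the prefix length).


Binary: 11111111.11111111.11111000.00000000
Count leading 1s
Prefix: /21


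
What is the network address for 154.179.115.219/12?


IP:   10011010.10110011.01110011.11011011
Mask: 11111111.11110000.00000000.00000000
AND operation:
Net:  10011010.10110000.00000000.00000000
Network: 154.176.0.0/12


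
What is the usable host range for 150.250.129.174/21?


Network: 150.250.128.0
Broadcast: 150.250.135.255
First usable = network + 1
Last usable = broadcast - 1
Range: 150.250.128.1 to 150.250.135.254


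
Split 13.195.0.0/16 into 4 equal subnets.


New prefix = 16 + 2 = 18
Each subnet has 16384 addresses
  13.195.0.0/18
  13.195.64.0/18
  13.195.128.0/18
  13.195.192.0/18
Subnets: 13.195.0.0/18, 13.195.64.0/18, 13.195.128.0/18, 13.195.192.0/18


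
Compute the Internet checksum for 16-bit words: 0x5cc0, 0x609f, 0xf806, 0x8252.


Sum all words (with carry folding):
+ 0x5cc0 = 0x5cc0
+ 0x609f = 0xbd5f
+ 0xf806 = 0xb566
+ 0x8252 = 0x37b9
One's complement: ~0x37b9
Checksum = 0xc846


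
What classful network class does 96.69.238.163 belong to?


First octet: 96
Binary: 01100000
0xxxxxxx -> Class A (1-126)
Class A, default mask 255.0.0.0 (/8)


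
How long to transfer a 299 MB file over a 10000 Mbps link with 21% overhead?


Effective throughput = 10000 * (1 - 21/100) = 7900 Mbps
File size in Mb = 299 * 8 = 2392 Mb
Time = 2392 / 7900
Time = 0.3028 seconds


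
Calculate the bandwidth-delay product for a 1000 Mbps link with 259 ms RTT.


BDP = bandwidth * RTT
= 1000 Mbps * 259 ms
= 1000 * 1e6 * 259 / 1000 bits
= 259000000 bits
= 32375000 bytes
= 31616.2109 KB
BDP = 259000000 bits (32375000 bytes)


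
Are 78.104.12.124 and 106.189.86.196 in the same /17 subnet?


Mask: 255.255.128.0
78.104.12.124 AND mask = 78.104.0.0
106.189.86.196 AND mask = 106.189.0.0
No, different subnets (78.104.0.0 vs 106.189.0.0)


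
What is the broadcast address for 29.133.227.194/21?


Network: 29.133.224.0/21
Host bits = 11
Set all host bits to 1:
Broadcast: 29.133.231.255


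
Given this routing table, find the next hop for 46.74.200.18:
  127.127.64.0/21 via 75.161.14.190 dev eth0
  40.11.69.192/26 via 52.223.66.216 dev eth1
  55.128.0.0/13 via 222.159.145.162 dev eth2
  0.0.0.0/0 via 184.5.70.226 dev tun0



Longest prefix match for 46.74.200.18:
  /21 127.127.64.0: no
  /26 40.11.69.192: no
  /13 55.128.0.0: no
  /0 0.0.0.0: MATCH
Selected: next-hop 184.5.70.226 via tun0 (matched /0)


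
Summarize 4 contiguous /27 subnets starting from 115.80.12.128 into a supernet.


Original prefix: /27
Number of subnets: 4 = 2^2
New prefix = 27 - 2 = 25
Supernet: 115.80.12.128/25


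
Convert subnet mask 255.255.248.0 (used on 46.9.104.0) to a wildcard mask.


Subnet mask: 255.255.248.0
Wildcard = 255.255.255.255 - subnet mask
255 - 255 = 0
255 - 255 = 0
255 - 248 = 7
255 - 0 = 255
Wildcard: 0.0.7.255


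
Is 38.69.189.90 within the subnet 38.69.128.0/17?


Subnet network: 38.69.128.0
Test IP AND mask: 38.69.128.0
Yes, 38.69.189.90 is in 38.69.128.0/17


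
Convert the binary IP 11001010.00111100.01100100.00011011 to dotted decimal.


11001010 = 202
00111100 = 60
01100100 = 100
00011011 = 27
IP: 202.60.100.27


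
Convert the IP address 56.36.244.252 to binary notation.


56 = 00111000
36 = 00100100
244 = 11110100
252 = 11111100
Binary: 00111000.00100100.11110100.11111100


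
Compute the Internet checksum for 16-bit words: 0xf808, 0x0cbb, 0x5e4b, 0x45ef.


Sum all words (with carry folding):
+ 0xf808 = 0xf808
+ 0x0cbb = 0x04c4
+ 0x5e4b = 0x630f
+ 0x45ef = 0xa8fe
One's complement: ~0xa8fe
Checksum = 0x5701


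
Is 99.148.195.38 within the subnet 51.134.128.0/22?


Subnet network: 51.134.128.0
Test IP AND mask: 99.148.192.0
No, 99.148.195.38 is not in 51.134.128.0/22


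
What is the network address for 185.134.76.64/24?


IP:   10111001.10000110.01001100.01000000
Mask: 11111111.11111111.11111111.00000000
AND operation:
Net:  10111001.10000110.01001100.00000000
Network: 185.134.76.0/24


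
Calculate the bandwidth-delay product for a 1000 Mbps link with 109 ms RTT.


BDP = bandwidth * RTT
= 1000 Mbps * 109 ms
= 1000 * 1e6 * 109 / 1000 bits
= 109000000 bits
= 13625000 bytes
= 13305.6641 KB
BDP = 109000000 bits (13625000 bytes)


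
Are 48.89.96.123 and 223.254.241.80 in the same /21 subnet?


Mask: 255.255.248.0
48.89.96.123 AND mask = 48.89.96.0
223.254.241.80 AND mask = 223.254.240.0
No, different subnets (48.89.96.0 vs 223.254.240.0)


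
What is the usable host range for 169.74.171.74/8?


Network: 169.0.0.0
Broadcast: 169.255.255.255
First usable = network + 1
Last usable = broadcast - 1
Range: 169.0.0.1 to 169.255.255.254


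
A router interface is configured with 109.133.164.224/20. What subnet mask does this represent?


/20 means 20 network bits, 12 host bits
Binary: 11111111111111111111000000000000
Mask: 255.255.240.0


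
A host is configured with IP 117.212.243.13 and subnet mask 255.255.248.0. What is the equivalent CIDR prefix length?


Binary: 11111111.11111111.11111000.00000000
Count leading 1s
Prefix: /21


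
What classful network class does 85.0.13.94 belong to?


First octet: 85
Binary: 01010101
0xxxxxxx -> Class A (1-126)
Class A, default mask 255.0.0.0 (/8)


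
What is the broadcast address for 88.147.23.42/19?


Network: 88.147.0.0/19
Host bits = 13
Set all host bits to 1:
Broadcast: 88.147.31.255


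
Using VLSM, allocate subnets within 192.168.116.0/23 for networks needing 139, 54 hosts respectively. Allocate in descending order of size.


139 hosts -> /24 (254 usable): 192.168.116.0/24
54 hosts -> /26 (62 usable): 192.168.117.0/26
Allocation: 192.168.116.0/24 (139 hosts, 254 usable); 192.168.117.0/26 (54 hosts, 62 usable)


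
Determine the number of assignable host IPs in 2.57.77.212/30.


Host bits = 32 - 30 = 2
Total addresses = 2^2 = 4
Usable = total - 2 (network and broadcast)
Usable hosts: 2


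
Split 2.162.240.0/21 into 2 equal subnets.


New prefix = 21 + 1 = 22
Each subnet has 1024 addresses
  2.162.240.0/22
  2.162.244.0/22
Subnets: 2.162.240.0/22, 2.162.244.0/22


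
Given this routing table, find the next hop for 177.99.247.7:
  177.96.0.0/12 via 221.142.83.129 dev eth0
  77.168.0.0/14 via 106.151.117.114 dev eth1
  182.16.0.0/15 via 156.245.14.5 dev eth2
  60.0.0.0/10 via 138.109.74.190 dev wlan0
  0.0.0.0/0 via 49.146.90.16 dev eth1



Longest prefix match for 177.99.247.7:
  /12 177.96.0.0: MATCH
  /14 77.168.0.0: no
  /15 182.16.0.0: no
  /10 60.0.0.0: no
  /0 0.0.0.0: MATCH
Selected: next-hop 221.142.83.129 via eth0 (matched /12)


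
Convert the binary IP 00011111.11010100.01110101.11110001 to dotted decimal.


00011111 = 31
11010100 = 212
01110101 = 117
11110001 = 241
IP: 31.212.117.241


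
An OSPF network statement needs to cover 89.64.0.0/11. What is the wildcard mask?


Subnet mask: 255.224.0.0
Wildcard = 255.255.255.255 - subnet mask
255 - 255 = 0
255 - 224 = 31
255 - 0 = 255
255 - 0 = 255
Wildcard: 0.31.255.255


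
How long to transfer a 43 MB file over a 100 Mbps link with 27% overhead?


Effective throughput = 100 * (1 - 27/100) = 73 Mbps
File size in Mb = 43 * 8 = 344 Mb
Time = 344 / 73
Time = 4.7123 seconds


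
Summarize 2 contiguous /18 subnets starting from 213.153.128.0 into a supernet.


Original prefix: /18
Number of subnets: 2 = 2^1
New prefix = 18 - 1 = 17
Supernet: 213.153.128.0/17


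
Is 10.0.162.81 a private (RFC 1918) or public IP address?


RFC 1918 private ranges:
  10.0.0.0/8 (10.0.0.0 - 10.255.255.255)
  172.16.0.0/12 (172.16.0.0 - 172.31.255.255)
  192.168.0.0/16 (192.168.0.0 - 192.168.255.255)
Private (in 10.0.0.0/8)


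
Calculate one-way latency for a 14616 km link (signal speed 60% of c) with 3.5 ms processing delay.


Speed = 0.6 * 3e5 km/s = 180000 km/s
Propagation delay = 14616 / 180000 = 0.0812 s = 81.2 ms
Processing delay = 3.5 ms
Total one-way latency = 84.7 ms


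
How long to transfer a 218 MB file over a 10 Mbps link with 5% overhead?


Effective throughput = 10 * (1 - 5/100) = 9.5 Mbps
File size in Mb = 218 * 8 = 1744 Mb
Time = 1744 / 9.5
Time = 183.5789 seconds


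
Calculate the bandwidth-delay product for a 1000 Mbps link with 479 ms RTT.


BDP = bandwidth * RTT
= 1000 Mbps * 479 ms
= 1000 * 1e6 * 479 / 1000 bits
= 479000000 bits
= 59875000 bytes
= 58471.6797 KB
BDP = 479000000 bits (59875000 bytes)


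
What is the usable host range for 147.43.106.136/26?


Network: 147.43.106.128
Broadcast: 147.43.106.191
First usable = network + 1
Last usable = broadcast - 1
Range: 147.43.106.129 to 147.43.106.190


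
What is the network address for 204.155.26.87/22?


IP:   11001100.10011011.00011010.01010111
Mask: 11111111.11111111.11111100.00000000
AND operation:
Net:  11001100.10011011.00011000.00000000
Network: 204.155.24.0/22


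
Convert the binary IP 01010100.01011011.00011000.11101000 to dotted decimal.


01010100 = 84
01011011 = 91
00011000 = 24
11101000 = 232
IP: 84.91.24.232


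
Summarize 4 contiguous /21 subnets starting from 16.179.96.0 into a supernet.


Original prefix: /21
Number of subnets: 4 = 2^2
New prefix = 21 - 2 = 19
Supernet: 16.179.96.0/19


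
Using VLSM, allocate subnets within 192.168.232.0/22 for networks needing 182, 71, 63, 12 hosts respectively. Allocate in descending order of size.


182 hosts -> /24 (254 usable): 192.168.232.0/24
71 hosts -> /25 (126 usable): 192.168.233.0/25
63 hosts -> /25 (126 usable): 192.168.233.128/25
12 hosts -> /28 (14 usable): 192.168.234.0/28
Allocation: 192.168.232.0/24 (182 hosts, 254 usable); 192.168.233.0/25 (71 hosts, 126 usable); 192.168.233.128/25 (63 hosts, 126 usable); 192.168.234.0/28 (12 hosts, 14 usable)


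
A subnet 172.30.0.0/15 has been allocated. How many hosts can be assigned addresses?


Host bits = 32 - 15 = 17
Total addresses = 2^17 = 131072
Usable = total - 2 (network and broadcast)
Usable hosts: 131070


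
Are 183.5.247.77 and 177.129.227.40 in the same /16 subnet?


Mask: 255.255.0.0
183.5.247.77 AND mask = 183.5.0.0
177.129.227.40 AND mask = 177.129.0.0
No, different subnets (183.5.0.0 vs 177.129.0.0)


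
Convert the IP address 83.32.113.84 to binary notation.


83 = 01010011
32 = 00100000
113 = 01110001
84 = 01010100
Binary: 01010011.00100000.01110001.01010100


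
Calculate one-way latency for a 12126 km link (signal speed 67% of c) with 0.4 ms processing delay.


Speed = 0.67 * 3e5 km/s = 201000 km/s
Propagation delay = 12126 / 201000 = 0.0603 s = 60.3284 ms
Processing delay = 0.4 ms
Total one-way latency = 60.7284 ms


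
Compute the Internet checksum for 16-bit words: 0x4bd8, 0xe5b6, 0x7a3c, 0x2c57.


Sum all words (with carry folding):
+ 0x4bd8 = 0x4bd8
+ 0xe5b6 = 0x318f
+ 0x7a3c = 0xabcb
+ 0x2c57 = 0xd822
One's complement: ~0xd822
Checksum = 0x27dd


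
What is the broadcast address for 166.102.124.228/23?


Network: 166.102.124.0/23
Host bits = 9
Set all host bits to 1:
Broadcast: 166.102.125.255


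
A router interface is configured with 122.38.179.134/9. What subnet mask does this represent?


/9 means 9 network bits, 23 host bits
Binary: 11111111100000000000000000000000
Mask: 255.128.0.0


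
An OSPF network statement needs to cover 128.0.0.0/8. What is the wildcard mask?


Subnet mask: 255.0.0.0
Wildcard = 255.255.255.255 - subnet mask
255 - 255 = 0
255 - 0 = 255
255 - 0 = 255
255 - 0 = 255
Wildcard: 0.255.255.255


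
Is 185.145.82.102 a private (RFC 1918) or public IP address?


RFC 1918 private ranges:
  10.0.0.0/8 (10.0.0.0 - 10.255.255.255)
  172.16.0.0/12 (172.16.0.0 - 172.31.255.255)
  192.168.0.0/16 (192.168.0.0 - 192.168.255.255)
Public (not in any RFC 1918 range)


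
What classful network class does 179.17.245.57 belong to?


First octet: 179
Binary: 10110011
10xxxxxx -> Class B (128-191)
Class B, default mask 255.255.0.0 (/16)


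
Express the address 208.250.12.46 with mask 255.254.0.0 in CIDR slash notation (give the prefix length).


Binary: 11111111.11111110.00000000.00000000
Count leading 1s
Prefix: /15


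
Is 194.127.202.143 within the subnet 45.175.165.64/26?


Subnet network: 45.175.165.64
Test IP AND mask: 194.127.202.128
No, 194.127.202.143 is not in 45.175.165.64/26


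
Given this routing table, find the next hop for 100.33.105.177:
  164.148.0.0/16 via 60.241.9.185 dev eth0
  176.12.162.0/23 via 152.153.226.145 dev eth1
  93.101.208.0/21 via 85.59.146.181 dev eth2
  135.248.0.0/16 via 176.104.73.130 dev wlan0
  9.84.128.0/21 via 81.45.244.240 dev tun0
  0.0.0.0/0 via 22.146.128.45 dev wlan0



Longest prefix match for 100.33.105.177:
  /16 164.148.0.0: no
  /23 176.12.162.0: no
  /21 93.101.208.0: no
  /16 135.248.0.0: no
  /21 9.84.128.0: no
  /0 0.0.0.0: MATCH
Selected: next-hop 22.146.128.45 via wlan0 (matched /0)


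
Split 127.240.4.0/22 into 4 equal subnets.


New prefix = 22 + 2 = 24
Each subnet has 256 addresses
  127.240.4.0/24
  127.240.5.0/24
  127.240.6.0/24
  127.240.7.0/24
Subnets: 127.240.4.0/24, 127.240.5.0/24, 127.240.6.0/24, 127.240.7.0/24


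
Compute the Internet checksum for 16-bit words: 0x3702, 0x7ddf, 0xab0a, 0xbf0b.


Sum all words (with carry folding):
+ 0x3702 = 0x3702
+ 0x7ddf = 0xb4e1
+ 0xab0a = 0x5fec
+ 0xbf0b = 0x1ef8
One's complement: ~0x1ef8
Checksum = 0xe107


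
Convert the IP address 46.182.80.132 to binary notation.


46 = 00101110
182 = 10110110
80 = 01010000
132 = 10000100
Binary: 00101110.10110110.01010000.10000100


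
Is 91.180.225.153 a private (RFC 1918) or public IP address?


RFC 1918 private ranges:
  10.0.0.0/8 (10.0.0.0 - 10.255.255.255)
  172.16.0.0/12 (172.16.0.0 - 172.31.255.255)
  192.168.0.0/16 (192.168.0.0 - 192.168.255.255)
Public (not in any RFC 1918 range)


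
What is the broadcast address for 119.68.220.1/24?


Network: 119.68.220.0/24
Host bits = 8
Set all host bits to 1:
Broadcast: 119.68.220.255


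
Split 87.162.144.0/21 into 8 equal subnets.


New prefix = 21 + 3 = 24
Each subnet has 256 addresses
  87.162.144.0/24
  87.162.145.0/24
  87.162.146.0/24
  87.162.147.0/24
  87.162.148.0/24
  87.162.149.0/24
  87.162.150.0/24
  87.162.151.0/24
Subnets: 87.162.144.0/24, 87.162.145.0/24, 87.162.146.0/24, 87.162.147.0/24, 87.162.148.0/24, 87.162.149.0/24, 87.162.150.0/24, 87.162.151.0/24


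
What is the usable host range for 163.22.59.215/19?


Network: 163.22.32.0
Broadcast: 163.22.63.255
First usable = network + 1
Last usable = broadcast - 1
Range: 163.22.32.1 to 163.22.63.254


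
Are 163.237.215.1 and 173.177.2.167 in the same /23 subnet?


Mask: 255.255.254.0
163.237.215.1 AND mask = 163.237.214.0
173.177.2.167 AND mask = 173.177.2.0
No, different subnets (163.237.214.0 vs 173.177.2.0)


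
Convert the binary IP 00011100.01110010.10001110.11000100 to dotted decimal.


00011100 = 28
01110010 = 114
10001110 = 142
11000100 = 196
IP: 28.114.142.196


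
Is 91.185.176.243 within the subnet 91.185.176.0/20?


Subnet network: 91.185.176.0
Test IP AND mask: 91.185.176.0
Yes, 91.185.176.243 is in 91.185.176.0/20


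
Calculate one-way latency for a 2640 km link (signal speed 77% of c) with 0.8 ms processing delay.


Speed = 0.77 * 3e5 km/s = 231000 km/s
Propagation delay = 2640 / 231000 = 0.0114 s = 11.4286 ms
Processing delay = 0.8 ms
Total one-way latency = 12.2286 ms


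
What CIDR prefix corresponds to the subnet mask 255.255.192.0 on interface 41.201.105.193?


Binary: 11111111.11111111.11000000.00000000
Count leading 1s
Prefix: /18


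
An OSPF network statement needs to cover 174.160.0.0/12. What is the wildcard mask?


Subnet mask: 255.240.0.0
Wildcard = 255.255.255.255 - subnet mask
255 - 255 = 0
255 - 240 = 15
255 - 0 = 255
255 - 0 = 255
Wildcard: 0.15.255.255


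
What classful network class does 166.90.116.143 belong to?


First octet: 166
Binary: 10100110
10xxxxxx -> Class B (128-191)
Class B, default mask 255.255.0.0 (/16)


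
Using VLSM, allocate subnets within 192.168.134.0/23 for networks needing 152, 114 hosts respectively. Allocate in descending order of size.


152 hosts -> /24 (254 usable): 192.168.134.0/24
114 hosts -> /25 (126 usable): 192.168.135.0/25
Allocation: 192.168.134.0/24 (152 hosts, 254 usable); 192.168.135.0/25 (114 hosts, 126 usable)


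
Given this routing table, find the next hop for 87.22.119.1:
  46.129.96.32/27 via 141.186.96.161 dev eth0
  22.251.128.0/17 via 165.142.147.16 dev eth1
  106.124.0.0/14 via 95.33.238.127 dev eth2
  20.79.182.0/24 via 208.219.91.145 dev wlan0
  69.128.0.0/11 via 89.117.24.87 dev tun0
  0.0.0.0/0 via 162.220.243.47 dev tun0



Longest prefix match for 87.22.119.1:
  /27 46.129.96.32: no
  /17 22.251.128.0: no
  /14 106.124.0.0: no
  /24 20.79.182.0: no
  /11 69.128.0.0: no
  /0 0.0.0.0: MATCH
Selected: next-hop 162.220.243.47 via tun0 (matched /0)


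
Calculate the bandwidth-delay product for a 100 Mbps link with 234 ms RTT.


BDP = bandwidth * RTT
= 100 Mbps * 234 ms
= 100 * 1e6 * 234 / 1000 bits
= 23400000 bits
= 2925000 bytes
= 2856.4453 KB
BDP = 23400000 bits (2925000 bytes)


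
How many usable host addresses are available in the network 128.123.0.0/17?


Host bits = 32 - 17 = 15
Total addresses = 2^15 = 32768
Usable = total - 2 (network and broadcast)
Usable hosts: 32766


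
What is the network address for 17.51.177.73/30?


IP:   00010001.00110011.10110001.01001001
Mask: 11111111.11111111.11111111.11111100
AND operation:
Net:  00010001.00110011.10110001.01001000
Network: 17.51.177.72/30


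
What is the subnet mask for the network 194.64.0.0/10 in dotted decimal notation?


/10 means 10 network bits, 22 host bits
Binary: 11111111110000000000000000000000
Mask: 255.192.0.0


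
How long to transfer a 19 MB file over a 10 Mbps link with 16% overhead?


Effective throughput = 10 * (1 - 16/100) = 8.4 Mbps
File size in Mb = 19 * 8 = 152 Mb
Time = 152 / 8.4
Time = 18.0952 seconds


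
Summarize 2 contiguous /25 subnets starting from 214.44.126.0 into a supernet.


Original prefix: /25
Number of subnets: 2 = 2^1
New prefix = 25 - 1 = 24
Supernet: 214.44.126.0/24


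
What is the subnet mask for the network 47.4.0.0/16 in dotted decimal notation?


/16 means 16 network bits, 16 host bits
Binary: 11111111111111110000000000000000
Mask: 255.255.0.0


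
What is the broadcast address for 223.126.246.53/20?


Network: 223.126.240.0/20
Host bits = 12
Set all host bits to 1:
Broadcast: 223.126.255.255


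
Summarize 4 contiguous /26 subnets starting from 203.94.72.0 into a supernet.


Original prefix: /26
Number of subnets: 4 = 2^2
New prefix = 26 - 2 = 24
Supernet: 203.94.72.0/24


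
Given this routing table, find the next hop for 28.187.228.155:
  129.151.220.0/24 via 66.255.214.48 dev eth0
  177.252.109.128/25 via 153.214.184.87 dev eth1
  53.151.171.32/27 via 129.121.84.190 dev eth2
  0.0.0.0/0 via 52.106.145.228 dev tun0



Longest prefix match for 28.187.228.155:
  /24 129.151.220.0: no
  /25 177.252.109.128: no
  /27 53.151.171.32: no
  /0 0.0.0.0: MATCH
Selected: next-hop 52.106.145.228 via tun0 (matched /0)


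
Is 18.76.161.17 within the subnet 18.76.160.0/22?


Subnet network: 18.76.160.0
Test IP AND mask: 18.76.160.0
Yes, 18.76.161.17 is in 18.76.160.0/22


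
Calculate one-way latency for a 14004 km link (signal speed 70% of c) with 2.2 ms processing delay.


Speed = 0.7 * 3e5 km/s = 210000 km/s
Propagation delay = 14004 / 210000 = 0.0667 s = 66.6857 ms
Processing delay = 2.2 ms
Total one-way latency = 68.8857 ms


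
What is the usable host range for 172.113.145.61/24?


Network: 172.113.145.0
Broadcast: 172.113.145.255
First usable = network + 1
Last usable = broadcast - 1
Range: 172.113.145.1 to 172.113.145.254


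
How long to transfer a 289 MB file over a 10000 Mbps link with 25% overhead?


Effective throughput = 10000 * (1 - 25/100) = 7500 Mbps
File size in Mb = 289 * 8 = 2312 Mb
Time = 2312 / 7500
Time = 0.3083 seconds


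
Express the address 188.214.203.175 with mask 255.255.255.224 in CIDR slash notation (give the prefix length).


Binary: 11111111.11111111.11111111.11100000
Count leading 1s
Prefix: /27
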